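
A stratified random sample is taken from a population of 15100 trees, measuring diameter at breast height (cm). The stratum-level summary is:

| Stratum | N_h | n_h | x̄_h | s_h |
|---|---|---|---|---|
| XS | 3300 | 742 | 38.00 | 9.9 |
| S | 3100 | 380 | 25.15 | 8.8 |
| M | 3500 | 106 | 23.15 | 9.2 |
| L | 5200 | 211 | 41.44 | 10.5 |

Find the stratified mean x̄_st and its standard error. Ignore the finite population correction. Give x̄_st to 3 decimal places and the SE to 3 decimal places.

x̄_st = Σ W_h x̄_h = (3300·38.00 + 3100·25.15 + 3500·23.15 + 5200·41.44)/15100 = 33.10450
V̂(x̄_st) = Σ W_h² s_h²/n_h, with W_h = N_h/N and N = 15100:
  stratum XS: (3300/15100)²·9.9²/742 = 0.00630871
  stratum S: (3100/15100)²·8.8²/380 = 0.00858917
  stratum M: (3500/15100)²·9.2²/106 = 0.0428995
  stratum L: (5200/15100)²·10.5²/211 = 0.0619654
V̂(x̄_st) = 0.119763
SE(x̄_st) = √0.119763 = 0.346067

x̄_st ≈ 33.105, SE ≈ 0.346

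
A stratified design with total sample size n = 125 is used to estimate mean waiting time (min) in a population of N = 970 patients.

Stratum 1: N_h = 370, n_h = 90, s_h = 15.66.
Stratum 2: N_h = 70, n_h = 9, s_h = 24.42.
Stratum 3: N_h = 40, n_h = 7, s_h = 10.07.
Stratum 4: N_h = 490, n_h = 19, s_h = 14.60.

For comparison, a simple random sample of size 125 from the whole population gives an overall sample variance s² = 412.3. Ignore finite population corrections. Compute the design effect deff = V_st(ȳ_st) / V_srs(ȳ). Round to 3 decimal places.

V̂(ȳ_st) = Σ W_h² s_h²/n_h, with W_h = N_h/N and N = 970:
  stratum 1: (370/970)²·15.66²/90 = 0.396461
  stratum 2: (70/970)²·24.42²/9 = 0.345065
  stratum 3: (40/970)²·10.07²/7 = 0.0246341
  stratum 4: (490/970)²·14.60²/19 = 2.86286
V_st = 3.62903
V_srs = s²/n = 412.3/125 = 3.2984
deff = V_st / V_srs = 3.62903/3.2984 = 1.1002

deff ≈ 1.100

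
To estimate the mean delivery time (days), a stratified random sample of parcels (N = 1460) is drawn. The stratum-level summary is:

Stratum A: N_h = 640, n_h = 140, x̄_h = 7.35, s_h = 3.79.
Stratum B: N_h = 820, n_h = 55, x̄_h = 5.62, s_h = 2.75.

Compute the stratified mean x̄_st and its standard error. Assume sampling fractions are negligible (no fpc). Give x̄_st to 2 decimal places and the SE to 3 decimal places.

x̄_st = Σ W_h x̄_h = (640·7.35 + 820·5.62)/1460 = 6.37836
V̂(x̄_st) = Σ W_h² s_h²/n_h, with W_h = N_h/N and N = 1460:
  stratum A: (640/1460)²·3.79²/140 = 0.0197154
  stratum B: (820/1460)²·2.75²/55 = 0.0433735
V̂(x̄_st) = 0.0630889
SE(x̄_st) = √0.0630889 = 0.251175

x̄_st ≈ 6.38, SE ≈ 0.251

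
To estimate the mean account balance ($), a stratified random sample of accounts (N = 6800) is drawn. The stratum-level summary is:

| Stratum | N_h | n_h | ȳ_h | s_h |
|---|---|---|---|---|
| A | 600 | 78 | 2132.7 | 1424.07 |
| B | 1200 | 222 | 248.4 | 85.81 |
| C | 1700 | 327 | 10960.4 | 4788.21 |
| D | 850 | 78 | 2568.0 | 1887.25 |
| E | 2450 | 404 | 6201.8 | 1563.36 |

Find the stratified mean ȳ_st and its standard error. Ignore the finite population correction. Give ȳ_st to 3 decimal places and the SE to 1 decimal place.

ȳ_st ≈ 5527.587, SE ≈ 78.0

ȳ_st = Σ W_h ȳ_h = (600·2132.7 + 1200·248.4 + 1700·10960.4 + 850·2568.0 + 2450·6201.8)/6800 = 5527.58676
V̂(ȳ_st) = Σ W_h² s_h²/n_h, with W_h = N_h/N and N = 6800:
  stratum A: (600/6800)²·1424.07²/78 = 202.42
  stratum B: (1200/6800)²·85.81²/222 = 1.03292
  stratum C: (1700/6800)²·4788.21²/327 = 4382.06
  stratum D: (850/6800)²·1887.25²/78 = 713.484
  stratum E: (2450/6800)²·1563.36²/404 = 785.328
V̂(ȳ_st) = 6084.33
SE(ȳ_st) = √6084.33 = 78.0021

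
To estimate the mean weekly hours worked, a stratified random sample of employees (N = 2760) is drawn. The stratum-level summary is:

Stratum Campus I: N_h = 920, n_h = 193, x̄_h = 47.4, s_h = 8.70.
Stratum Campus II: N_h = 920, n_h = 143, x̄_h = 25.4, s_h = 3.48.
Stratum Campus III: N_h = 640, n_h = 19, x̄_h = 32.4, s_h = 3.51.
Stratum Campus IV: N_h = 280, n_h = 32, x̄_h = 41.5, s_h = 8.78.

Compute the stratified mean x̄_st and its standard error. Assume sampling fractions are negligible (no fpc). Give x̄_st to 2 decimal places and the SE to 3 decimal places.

x̄_st ≈ 35.99, SE ≈ 0.336

x̄_st = Σ W_h x̄_h = (920·47.4 + 920·25.4 + 640·32.4 + 280·41.5)/2760 = 35.98986
V̂(x̄_st) = Σ W_h² s_h²/n_h, with W_h = N_h/N and N = 2760:
  stratum Campus I: (920/2760)²·8.70²/193 = 0.0435751
  stratum Campus II: (920/2760)²·3.48²/143 = 0.00940979
  stratum Campus III: (640/2760)²·3.51²/19 = 0.034866
  stratum Campus IV: (280/2760)²·8.78²/32 = 0.0247934
V̂(x̄_st) = 0.112644
SE(x̄_st) = √0.112644 = 0.335625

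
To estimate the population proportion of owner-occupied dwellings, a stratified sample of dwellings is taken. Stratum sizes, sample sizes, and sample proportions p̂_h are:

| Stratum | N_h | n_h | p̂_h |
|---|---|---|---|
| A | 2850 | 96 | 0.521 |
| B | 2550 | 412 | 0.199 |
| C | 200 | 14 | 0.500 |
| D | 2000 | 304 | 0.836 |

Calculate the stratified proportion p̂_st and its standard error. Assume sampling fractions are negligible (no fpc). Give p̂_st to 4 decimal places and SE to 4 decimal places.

N = 7600; stratum weights W_h = N_h/N.
p̂_st = Σ W_h p̂_h = (2850·0.521 + 2550·0.199 + 200·0.500 + 2000·0.836)/7600 = 0.49530
V̂(p̂_st) = Σ W_h² p̂_h(1−p̂_h)/(n_h−1):
  stratum A: (2850/7600)²·0.521·0.479/95 = 0.000369413
  stratum B: (2550/7600)²·0.199·0.801/411 = 4.36613e-05
  stratum C: (200/7600)²·0.500·0.500/13 = 1.33177e-05
  stratum D: (2000/7600)²·0.836·0.164/303 = 3.13358e-05
V̂(p̂_st) = 0.000457728; SE = √V̂ = 0.0213946

p̂_st ≈ 0.4953, SE ≈ 0.0214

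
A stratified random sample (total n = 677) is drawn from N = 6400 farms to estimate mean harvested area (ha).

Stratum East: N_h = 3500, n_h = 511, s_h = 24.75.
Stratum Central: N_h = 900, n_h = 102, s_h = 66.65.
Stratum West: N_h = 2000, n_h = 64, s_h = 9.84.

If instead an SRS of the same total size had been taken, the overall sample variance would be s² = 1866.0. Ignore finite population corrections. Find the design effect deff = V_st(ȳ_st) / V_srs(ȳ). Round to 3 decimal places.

V̂(ȳ_st) = Σ W_h² s_h²/n_h, with W_h = N_h/N and N = 6400:
  stratum East: (3500/6400)²·24.75²/511 = 0.358514
  stratum Central: (900/6400)²·66.65²/102 = 0.861242
  stratum West: (2000/6400)²·9.84²/64 = 0.147744
V_st = 1.3675
V_srs = s²/n = 1866.0/677 = 2.75628
deff = V_st / V_srs = 1.3675/2.75628 = 0.4961

deff ≈ 0.496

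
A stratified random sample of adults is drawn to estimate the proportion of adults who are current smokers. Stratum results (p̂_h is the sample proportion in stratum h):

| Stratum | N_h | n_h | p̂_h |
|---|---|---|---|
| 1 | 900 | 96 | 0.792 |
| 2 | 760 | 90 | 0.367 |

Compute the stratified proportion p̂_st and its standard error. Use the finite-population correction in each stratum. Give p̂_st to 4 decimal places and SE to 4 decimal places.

p̂_st ≈ 0.5974, SE ≈ 0.0306

N = 1660; stratum weights W_h = N_h/N.
p̂_st = Σ W_h p̂_h = (900·0.792 + 760·0.367)/1660 = 0.59742
V̂(p̂_st) = Σ W_h² (1 − n_h/N_h) p̂_h(1−p̂_h)/(n_h−1):
  stratum 1: (900/1660)²·(1 − 96/900)·0.792·0.208/95 = 0.000455352
  stratum 2: (760/1660)²·(1 − 90/760)·0.367·0.633/89 = 0.000482339
V̂(p̂_st) = 0.000937691; SE = √V̂ = 0.0306217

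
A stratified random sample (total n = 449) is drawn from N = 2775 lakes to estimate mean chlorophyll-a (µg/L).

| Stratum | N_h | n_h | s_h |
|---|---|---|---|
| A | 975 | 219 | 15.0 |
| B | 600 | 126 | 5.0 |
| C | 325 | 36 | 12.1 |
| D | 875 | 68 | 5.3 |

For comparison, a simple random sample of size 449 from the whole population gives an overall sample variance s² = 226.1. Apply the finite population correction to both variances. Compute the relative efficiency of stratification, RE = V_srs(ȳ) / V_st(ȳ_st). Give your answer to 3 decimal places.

RE ≈ 2.185

V̂(ȳ_st) = Σ W_h² (1 − n_h/N_h) s_h²/n_h, with W_h = N_h/N and N = 2775:
  stratum A: (975/2775)²·(1 − 219/975)·15.0²/219 = 0.098342
  stratum B: (600/2775)²·(1 − 126/600)·5.0²/126 = 0.00732779
  stratum C: (325/2775)²·(1 − 36/325)·12.1²/36 = 0.0496048
  stratum D: (875/2775)²·(1 − 68/875)·5.3²/68 = 0.037879
V_st = 0.193154
V_srs = (1 − 449/2775)·226.1/449 = 0.422086
Relative efficiency = V_srs / V_st = 0.422086/0.193154 = 2.1852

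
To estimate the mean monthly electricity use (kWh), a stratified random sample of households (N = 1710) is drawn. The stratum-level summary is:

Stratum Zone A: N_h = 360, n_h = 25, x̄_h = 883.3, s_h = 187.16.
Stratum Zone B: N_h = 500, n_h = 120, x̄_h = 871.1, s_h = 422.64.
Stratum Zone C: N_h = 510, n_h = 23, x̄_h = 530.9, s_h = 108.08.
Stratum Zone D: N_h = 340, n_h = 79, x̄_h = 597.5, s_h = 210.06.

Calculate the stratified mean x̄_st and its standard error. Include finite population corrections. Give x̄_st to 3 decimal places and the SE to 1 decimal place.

x̄_st = Σ W_h x̄_h = (360·883.3 + 500·871.1 + 510·530.9 + 340·597.5)/1710 = 717.80526
V̂(x̄_st) = Σ W_h² (1 − n_h/N_h) s_h²/n_h, with W_h = N_h/N and N = 1710:
  stratum Zone A: (360/1710)²·(1 − 25/360)·187.16²/25 = 57.7885
  stratum Zone B: (500/1710)²·(1 − 120/500)·422.64²/120 = 96.7211
  stratum Zone C: (510/1710)²·(1 − 23/510)·108.08²/23 = 43.139
  stratum Zone D: (340/1710)²·(1 − 79/340)·210.06²/79 = 16.9507
V̂(x̄_st) = 214.599
SE(x̄_st) = √214.599 = 14.6492

x̄_st ≈ 717.805, SE ≈ 14.6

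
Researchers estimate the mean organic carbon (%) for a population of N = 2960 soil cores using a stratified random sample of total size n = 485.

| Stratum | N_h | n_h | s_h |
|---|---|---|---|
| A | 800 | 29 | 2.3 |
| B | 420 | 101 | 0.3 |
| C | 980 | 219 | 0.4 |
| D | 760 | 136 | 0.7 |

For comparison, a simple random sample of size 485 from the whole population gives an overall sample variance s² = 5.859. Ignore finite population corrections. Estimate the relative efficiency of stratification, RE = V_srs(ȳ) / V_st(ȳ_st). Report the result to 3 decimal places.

RE ≈ 0.884

V̂(ȳ_st) = Σ W_h² s_h²/n_h, with W_h = N_h/N and N = 2960:
  stratum A: (800/2960)²·2.3²/29 = 0.0133246
  stratum B: (420/2960)²·0.3²/101 = 1.79406e-05
  stratum C: (980/2960)²·0.4²/219 = 8.00838e-05
  stratum D: (760/2960)²·0.7²/136 = 0.00023752
V_st = 0.0136601
V_srs = s²/n = 5.859/485 = 0.0120804
Relative efficiency = V_srs / V_st = 0.0120804/0.0136601 = 0.8844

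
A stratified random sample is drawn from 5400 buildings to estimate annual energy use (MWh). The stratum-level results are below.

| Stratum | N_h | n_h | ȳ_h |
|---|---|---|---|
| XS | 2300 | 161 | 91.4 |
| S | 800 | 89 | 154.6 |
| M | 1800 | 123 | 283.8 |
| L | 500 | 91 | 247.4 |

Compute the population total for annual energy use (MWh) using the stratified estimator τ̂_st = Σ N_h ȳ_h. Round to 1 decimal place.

τ̂_st ≈ 968440.0

τ̂_st = Σ N_h ȳ_h = 2300·91.4 + 800·154.6 + 1800·283.8 + 500·247.4 = 968440.0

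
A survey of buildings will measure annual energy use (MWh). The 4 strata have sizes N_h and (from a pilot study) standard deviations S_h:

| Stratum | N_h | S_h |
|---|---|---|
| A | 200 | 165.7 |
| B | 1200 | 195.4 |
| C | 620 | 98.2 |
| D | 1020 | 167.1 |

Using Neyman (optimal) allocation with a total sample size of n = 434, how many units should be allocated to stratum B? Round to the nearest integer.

204

Neyman allocation: n_h = n · N_h S_h / Σ N_i S_i, with n = 434.
  stratum A: N_h·S_h = 200·165.7 = 33140.00
  stratum B: N_h·S_h = 1200·195.4 = 234480.00
  stratum C: N_h·S_h = 620·98.2 = 60884.00
  stratum D: N_h·S_h = 1020·167.1 = 170442.00
Σ N_h S_h = 498946.00
n for stratum B = 434·234480.00/498946.00 = 203.959 → 204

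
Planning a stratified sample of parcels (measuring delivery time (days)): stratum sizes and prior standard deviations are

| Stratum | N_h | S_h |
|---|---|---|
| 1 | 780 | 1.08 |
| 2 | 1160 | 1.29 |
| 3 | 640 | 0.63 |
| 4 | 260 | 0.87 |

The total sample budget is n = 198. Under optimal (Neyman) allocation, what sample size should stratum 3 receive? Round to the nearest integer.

Neyman allocation: n_h = n · N_h S_h / Σ N_i S_i, with n = 198.
  stratum 1: N_h·S_h = 780·1.08 = 842.40
  stratum 2: N_h·S_h = 1160·1.29 = 1496.40
  stratum 3: N_h·S_h = 640·0.63 = 403.20
  stratum 4: N_h·S_h = 260·0.87 = 226.20
Σ N_h S_h = 2968.20
n for stratum 3 = 198·403.20/2968.20 = 26.896 → 27

27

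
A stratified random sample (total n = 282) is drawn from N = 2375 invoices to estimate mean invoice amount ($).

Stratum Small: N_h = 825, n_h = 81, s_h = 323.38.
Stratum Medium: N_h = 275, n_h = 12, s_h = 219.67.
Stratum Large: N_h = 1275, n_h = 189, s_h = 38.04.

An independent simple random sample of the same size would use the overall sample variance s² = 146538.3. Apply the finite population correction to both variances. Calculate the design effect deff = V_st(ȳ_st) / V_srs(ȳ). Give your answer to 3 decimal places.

V̂(ȳ_st) = Σ W_h² (1 − n_h/N_h) s_h²/n_h, with W_h = N_h/N and N = 2375:
  stratum Small: (825/2375)²·(1 − 81/825)·323.38²/81 = 140.489
  stratum Medium: (275/2375)²·(1 − 12/275)·219.67²/12 = 51.561
  stratum Large: (1275/2375)²·(1 − 189/1275)·38.04²/189 = 1.87946
V_st = 193.929
V_srs = (1 − 282/2375)·146538.3/282 = 457.939
deff = V_st / V_srs = 193.929/457.939 = 0.4235

deff ≈ 0.423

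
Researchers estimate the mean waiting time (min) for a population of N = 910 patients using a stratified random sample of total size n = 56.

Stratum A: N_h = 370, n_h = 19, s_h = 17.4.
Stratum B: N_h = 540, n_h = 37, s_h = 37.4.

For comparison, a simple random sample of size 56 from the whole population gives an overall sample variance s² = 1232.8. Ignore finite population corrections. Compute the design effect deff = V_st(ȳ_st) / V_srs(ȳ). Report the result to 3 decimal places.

deff ≈ 0.724

V̂(ȳ_st) = Σ W_h² s_h²/n_h, with W_h = N_h/N and N = 910:
  stratum A: (370/910)²·17.4²/19 = 2.6343
  stratum B: (540/910)²·37.4²/37 = 13.3121
V_st = 15.9464
V_srs = s²/n = 1232.8/56 = 22.0143
deff = V_st / V_srs = 15.9464/22.0143 = 0.7244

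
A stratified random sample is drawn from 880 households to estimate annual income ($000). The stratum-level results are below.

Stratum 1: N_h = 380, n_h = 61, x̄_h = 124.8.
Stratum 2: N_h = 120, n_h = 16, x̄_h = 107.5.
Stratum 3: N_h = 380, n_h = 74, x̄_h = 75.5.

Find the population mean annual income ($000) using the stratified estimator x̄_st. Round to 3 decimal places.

x̄_st ≈ 101.152

N = Σ N_h = 880. Stratum weights W_h = N_h/N.
x̄_st = (380·124.8 + 120·107.5 + 380·75.5) / 880 = 101.15227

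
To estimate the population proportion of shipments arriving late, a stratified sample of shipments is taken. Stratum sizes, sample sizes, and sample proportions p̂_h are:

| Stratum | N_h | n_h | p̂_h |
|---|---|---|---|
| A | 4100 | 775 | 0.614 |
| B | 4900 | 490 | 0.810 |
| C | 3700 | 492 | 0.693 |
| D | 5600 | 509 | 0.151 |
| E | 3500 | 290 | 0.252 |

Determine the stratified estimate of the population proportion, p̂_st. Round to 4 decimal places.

p̂_st ≈ 0.4944

N = 21800; stratum weights W_h = N_h/N.
p̂_st = Σ W_h p̂_h = (4100·0.614 + 4900·0.810 + 3700·0.693 + 5600·0.151 + 3500·0.252)/21800 = 0.49441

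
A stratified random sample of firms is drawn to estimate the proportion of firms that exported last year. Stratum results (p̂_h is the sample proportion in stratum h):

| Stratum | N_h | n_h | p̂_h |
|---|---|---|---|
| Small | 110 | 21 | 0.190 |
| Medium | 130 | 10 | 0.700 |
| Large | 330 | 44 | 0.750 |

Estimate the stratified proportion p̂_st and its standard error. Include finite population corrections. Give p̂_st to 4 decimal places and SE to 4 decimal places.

N = 570; stratum weights W_h = N_h/N.
p̂_st = Σ W_h p̂_h = (110·0.190 + 130·0.700 + 330·0.750)/570 = 0.63053
V̂(p̂_st) = Σ W_h² (1 − n_h/N_h) p̂_h(1−p̂_h)/(n_h−1):
  stratum Small: (110/570)²·(1 − 21/110)·0.190·0.810/20 = 0.000231868
  stratum Medium: (130/570)²·(1 − 10/130)·0.700·0.300/9 = 0.00112034
  stratum Large: (330/570)²·(1 − 44/330)·0.750·0.250/43 = 0.00126667
V̂(p̂_st) = 0.00261888; SE = √V̂ = 0.051175

p̂_st ≈ 0.6305, SE ≈ 0.0512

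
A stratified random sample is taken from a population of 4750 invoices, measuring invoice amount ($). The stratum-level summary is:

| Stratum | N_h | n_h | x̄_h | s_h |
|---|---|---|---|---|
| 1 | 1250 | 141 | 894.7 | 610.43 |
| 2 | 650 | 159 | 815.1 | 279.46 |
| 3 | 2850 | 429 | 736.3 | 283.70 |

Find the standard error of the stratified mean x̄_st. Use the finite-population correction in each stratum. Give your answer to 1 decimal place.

SE(x̄_st) ≈ 15.1

V̂(x̄_st) = Σ W_h² (1 − n_h/N_h) s_h²/n_h, with W_h = N_h/N and N = 4750:
  stratum 1: (1250/4750)²·(1 − 141/1250)·610.43²/141 = 162.37
  stratum 2: (650/4750)²·(1 − 159/650)·279.46²/159 = 6.94784
  stratum 3: (2850/4750)²·(1 − 429/2850)·283.70²/429 = 57.3738
V̂(x̄_st) = 226.692
SE(x̄_st) = √226.692 = 15.0563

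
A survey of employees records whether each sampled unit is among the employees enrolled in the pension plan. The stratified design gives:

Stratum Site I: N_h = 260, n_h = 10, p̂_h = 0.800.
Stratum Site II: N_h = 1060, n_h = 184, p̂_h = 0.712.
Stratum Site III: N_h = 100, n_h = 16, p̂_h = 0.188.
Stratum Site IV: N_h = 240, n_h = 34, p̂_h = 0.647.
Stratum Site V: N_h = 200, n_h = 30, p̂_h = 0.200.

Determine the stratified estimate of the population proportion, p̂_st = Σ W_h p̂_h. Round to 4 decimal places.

p̂_st ≈ 0.6327

N = 1860; stratum weights W_h = N_h/N.
p̂_st = Σ W_h p̂_h = (260·0.800 + 1060·0.712 + 100·0.188 + 240·0.647 + 200·0.200)/1860 = 0.63269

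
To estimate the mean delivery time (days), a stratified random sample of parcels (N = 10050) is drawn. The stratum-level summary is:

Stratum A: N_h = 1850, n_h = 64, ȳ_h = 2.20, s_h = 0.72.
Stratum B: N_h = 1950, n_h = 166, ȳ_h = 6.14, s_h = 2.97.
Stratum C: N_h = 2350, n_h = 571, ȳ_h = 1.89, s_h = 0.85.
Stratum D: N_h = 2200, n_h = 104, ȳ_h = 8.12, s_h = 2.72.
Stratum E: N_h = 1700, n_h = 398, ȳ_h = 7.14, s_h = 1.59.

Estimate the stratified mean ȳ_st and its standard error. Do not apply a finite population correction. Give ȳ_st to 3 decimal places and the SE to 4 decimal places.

ȳ_st ≈ 5.024, SE ≈ 0.0770

ȳ_st = Σ W_h ȳ_h = (1850·2.20 + 1950·6.14 + 2350·1.89 + 2200·8.12 + 1700·7.14)/10050 = 5.02353
V̂(ȳ_st) = Σ W_h² s_h²/n_h, with W_h = N_h/N and N = 10050:
  stratum A: (1850/10050)²·0.72²/64 = 0.000274471
  stratum B: (1950/10050)²·2.97²/166 = 0.00200052
  stratum C: (2350/10050)²·0.85²/571 = 6.91839e-05
  stratum D: (2200/10050)²·2.72²/104 = 0.00340893
  stratum E: (1700/10050)²·1.59²/398 = 0.000181751
V̂(ȳ_st) = 0.00593485
SE(ȳ_st) = √0.00593485 = 0.077038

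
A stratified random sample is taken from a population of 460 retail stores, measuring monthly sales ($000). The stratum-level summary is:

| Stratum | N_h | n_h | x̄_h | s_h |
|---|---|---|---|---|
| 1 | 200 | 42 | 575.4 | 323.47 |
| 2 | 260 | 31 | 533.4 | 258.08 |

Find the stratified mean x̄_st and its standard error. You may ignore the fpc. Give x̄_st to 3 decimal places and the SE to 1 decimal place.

x̄_st ≈ 551.661, SE ≈ 34.0

x̄_st = Σ W_h x̄_h = (200·575.4 + 260·533.4)/460 = 551.66087
V̂(x̄_st) = Σ W_h² s_h²/n_h, with W_h = N_h/N and N = 460:
  stratum 1: (200/460)²·323.47²/42 = 470.937
  stratum 2: (260/460)²·258.08²/31 = 686.401
V̂(x̄_st) = 1157.34
SE(x̄_st) = √1157.34 = 34.0197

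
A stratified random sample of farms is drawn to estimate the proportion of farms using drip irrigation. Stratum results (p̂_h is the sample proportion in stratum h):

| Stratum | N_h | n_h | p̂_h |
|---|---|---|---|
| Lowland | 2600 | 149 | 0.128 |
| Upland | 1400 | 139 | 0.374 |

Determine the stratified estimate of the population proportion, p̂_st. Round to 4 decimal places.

N = 4000; stratum weights W_h = N_h/N.
p̂_st = Σ W_h p̂_h = (2600·0.128 + 1400·0.374)/4000 = 0.21410

p̂_st ≈ 0.2141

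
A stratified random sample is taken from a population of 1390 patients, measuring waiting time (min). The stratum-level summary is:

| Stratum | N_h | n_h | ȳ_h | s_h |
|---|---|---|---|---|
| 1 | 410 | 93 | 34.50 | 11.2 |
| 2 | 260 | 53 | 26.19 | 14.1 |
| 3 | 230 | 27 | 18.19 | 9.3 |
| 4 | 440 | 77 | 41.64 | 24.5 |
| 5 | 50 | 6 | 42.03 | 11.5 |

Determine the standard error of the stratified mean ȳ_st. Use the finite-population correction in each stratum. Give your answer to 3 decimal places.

SE(ȳ_st) ≈ 0.971

V̂(ȳ_st) = Σ W_h² (1 − n_h/N_h) s_h²/n_h, with W_h = N_h/N and N = 1390:
  stratum 1: (410/1390)²·(1 − 93/410)·11.2²/93 = 0.0907333
  stratum 2: (260/1390)²·(1 − 53/260)·14.1²/53 = 0.10449
  stratum 3: (230/1390)²·(1 − 27/230)·9.3²/27 = 0.0774099
  stratum 4: (440/1390)²·(1 − 77/440)·24.5²/77 = 0.644423
  stratum 5: (50/1390)²·(1 − 6/50)·11.5²/6 = 0.0250979
V̂(ȳ_st) = 0.942155
SE(ȳ_st) = √0.942155 = 0.970647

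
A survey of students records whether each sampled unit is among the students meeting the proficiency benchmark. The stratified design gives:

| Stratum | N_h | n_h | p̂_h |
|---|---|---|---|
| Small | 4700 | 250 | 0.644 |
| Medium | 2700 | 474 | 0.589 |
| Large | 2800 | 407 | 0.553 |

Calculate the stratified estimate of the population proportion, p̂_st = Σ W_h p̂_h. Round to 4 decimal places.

p̂_st ≈ 0.6045

N = 10200; stratum weights W_h = N_h/N.
p̂_st = Σ W_h p̂_h = (4700·0.644 + 2700·0.589 + 2800·0.553)/10200 = 0.60446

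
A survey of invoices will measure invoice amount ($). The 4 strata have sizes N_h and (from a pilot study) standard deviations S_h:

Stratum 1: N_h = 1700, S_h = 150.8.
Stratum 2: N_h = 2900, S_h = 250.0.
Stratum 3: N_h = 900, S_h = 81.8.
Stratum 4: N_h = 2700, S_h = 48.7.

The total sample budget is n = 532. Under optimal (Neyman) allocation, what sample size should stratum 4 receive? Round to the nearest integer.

59

Neyman allocation: n_h = n · N_h S_h / Σ N_i S_i, with n = 532.
  stratum 1: N_h·S_h = 1700·150.8 = 256360.00
  stratum 2: N_h·S_h = 2900·250.0 = 725000.00
  stratum 3: N_h·S_h = 900·81.8 = 73620.00
  stratum 4: N_h·S_h = 2700·48.7 = 131490.00
Σ N_h S_h = 1186470.00
n for stratum 4 = 532·131490.00/1186470.00 = 58.959 → 59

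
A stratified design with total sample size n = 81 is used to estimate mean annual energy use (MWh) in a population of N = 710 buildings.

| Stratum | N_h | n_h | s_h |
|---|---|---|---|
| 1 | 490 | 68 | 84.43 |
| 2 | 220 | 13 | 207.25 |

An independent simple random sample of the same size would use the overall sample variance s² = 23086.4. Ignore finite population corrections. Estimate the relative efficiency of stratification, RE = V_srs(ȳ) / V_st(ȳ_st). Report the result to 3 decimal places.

RE ≈ 0.776

V̂(ȳ_st) = Σ W_h² s_h²/n_h, with W_h = N_h/N and N = 710:
  stratum 1: (490/710)²·84.43²/68 = 49.9298
  stratum 2: (220/710)²·207.25²/13 = 317.23
V_st = 367.16
V_srs = s²/n = 23086.4/81 = 285.017
Relative efficiency = V_srs / V_st = 285.017/367.16 = 0.7763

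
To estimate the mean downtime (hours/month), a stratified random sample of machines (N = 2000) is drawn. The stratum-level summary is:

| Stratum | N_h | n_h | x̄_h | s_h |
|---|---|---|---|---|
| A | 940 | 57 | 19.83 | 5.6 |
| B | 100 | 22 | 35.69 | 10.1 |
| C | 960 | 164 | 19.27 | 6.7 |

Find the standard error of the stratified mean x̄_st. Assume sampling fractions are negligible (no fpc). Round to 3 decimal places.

SE(x̄_st) ≈ 0.443

V̂(x̄_st) = Σ W_h² s_h²/n_h, with W_h = N_h/N and N = 2000:
  stratum A: (940/2000)²·5.6²/57 = 0.121534
  stratum B: (100/2000)²·10.1²/22 = 0.011592
  stratum C: (960/2000)²·6.7²/164 = 0.063065
V̂(x̄_st) = 0.196191
SE(x̄_st) = √0.196191 = 0.442934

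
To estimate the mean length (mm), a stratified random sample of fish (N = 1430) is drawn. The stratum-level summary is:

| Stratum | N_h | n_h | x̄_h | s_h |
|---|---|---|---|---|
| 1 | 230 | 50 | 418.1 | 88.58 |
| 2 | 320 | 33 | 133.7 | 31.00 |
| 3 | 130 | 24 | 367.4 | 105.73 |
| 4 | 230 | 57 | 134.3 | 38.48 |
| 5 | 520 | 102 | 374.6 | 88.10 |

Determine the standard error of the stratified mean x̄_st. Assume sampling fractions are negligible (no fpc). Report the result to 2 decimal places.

V̂(x̄_st) = Σ W_h² s_h²/n_h, with W_h = N_h/N and N = 1430:
  stratum 1: (230/1430)²·88.58²/50 = 4.05962
  stratum 2: (320/1430)²·31.00²/33 = 1.45827
  stratum 3: (130/1430)²·105.73²/24 = 3.84946
  stratum 4: (230/1430)²·38.48²/57 = 0.672015
  stratum 5: (520/1430)²·88.10²/102 = 10.062
V̂(x̄_st) = 20.1014
SE(x̄_st) = √20.1014 = 4.48346

SE(x̄_st) ≈ 4.48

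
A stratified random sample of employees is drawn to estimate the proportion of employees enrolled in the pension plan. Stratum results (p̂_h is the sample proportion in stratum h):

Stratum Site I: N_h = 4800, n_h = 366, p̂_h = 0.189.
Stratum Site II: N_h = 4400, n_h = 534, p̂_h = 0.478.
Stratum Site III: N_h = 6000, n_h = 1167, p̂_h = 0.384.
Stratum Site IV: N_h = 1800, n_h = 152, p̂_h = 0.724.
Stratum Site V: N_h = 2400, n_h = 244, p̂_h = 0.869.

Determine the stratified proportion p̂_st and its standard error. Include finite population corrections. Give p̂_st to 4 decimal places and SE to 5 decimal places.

N = 19400; stratum weights W_h = N_h/N.
p̂_st = Σ W_h p̂_h = (4800·0.189 + 4400·0.478 + 6000·0.384 + 1800·0.724 + 2400·0.869)/19400 = 0.44862
V̂(p̂_st) = Σ W_h² (1 − n_h/N_h) p̂_h(1−p̂_h)/(n_h−1):
  stratum Site I: (4800/19400)²·(1 − 366/4800)·0.189·0.811/365 = 2.37478e-05
  stratum Site II: (4400/19400)²·(1 − 534/4400)·0.478·0.522/533 = 2.11584e-05
  stratum Site III: (6000/19400)²·(1 − 1167/6000)·0.384·0.616/1166 = 1.56307e-05
  stratum Site IV: (1800/19400)²·(1 − 152/1800)·0.724·0.276/151 = 1.04303e-05
  stratum Site V: (2400/19400)²·(1 − 244/2400)·0.869·0.131/243 = 6.44082e-06
V̂(p̂_st) = 7.7408e-05; SE = √V̂ = 0.00879818

p̂_st ≈ 0.4486, SE ≈ 0.00880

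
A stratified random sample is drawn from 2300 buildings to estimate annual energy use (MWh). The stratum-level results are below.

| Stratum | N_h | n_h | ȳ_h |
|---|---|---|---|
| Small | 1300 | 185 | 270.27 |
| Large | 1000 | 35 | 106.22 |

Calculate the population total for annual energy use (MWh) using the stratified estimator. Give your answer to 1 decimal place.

τ̂_st = Σ N_h ȳ_h = 1300·270.27 + 1000·106.22 = 457571.0

τ̂_st ≈ 457571.0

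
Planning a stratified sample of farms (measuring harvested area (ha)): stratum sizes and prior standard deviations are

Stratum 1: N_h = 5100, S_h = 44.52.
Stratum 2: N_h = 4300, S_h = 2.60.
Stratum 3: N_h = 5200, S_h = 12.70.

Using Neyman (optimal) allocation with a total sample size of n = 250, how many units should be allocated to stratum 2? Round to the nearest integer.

9

Neyman allocation: n_h = n · N_h S_h / Σ N_i S_i, with n = 250.
  stratum 1: N_h·S_h = 5100·44.52 = 227052.00
  stratum 2: N_h·S_h = 4300·2.60 = 11180.00
  stratum 3: N_h·S_h = 5200·12.70 = 66040.00
Σ N_h S_h = 304272.00
n for stratum 2 = 250·11180.00/304272.00 = 9.186 → 9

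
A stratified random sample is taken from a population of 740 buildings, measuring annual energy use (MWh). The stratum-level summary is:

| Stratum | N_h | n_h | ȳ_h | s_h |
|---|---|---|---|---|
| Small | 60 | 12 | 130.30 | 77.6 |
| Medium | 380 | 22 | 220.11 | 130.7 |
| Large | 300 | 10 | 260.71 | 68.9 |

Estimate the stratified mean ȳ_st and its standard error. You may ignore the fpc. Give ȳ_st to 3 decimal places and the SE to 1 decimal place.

ȳ_st ≈ 229.288, SE ≈ 16.9

ȳ_st = Σ W_h ȳ_h = (60·130.30 + 380·220.11 + 300·260.71)/740 = 229.28757
V̂(ȳ_st) = Σ W_h² s_h²/n_h, with W_h = N_h/N and N = 740:
  stratum Small: (60/740)²·77.6²/12 = 3.29899
  stratum Medium: (380/740)²·130.7²/22 = 204.754
  stratum Large: (300/740)²·68.9²/10 = 78.0221
V̂(ȳ_st) = 286.075
SE(ȳ_st) = √286.075 = 16.9138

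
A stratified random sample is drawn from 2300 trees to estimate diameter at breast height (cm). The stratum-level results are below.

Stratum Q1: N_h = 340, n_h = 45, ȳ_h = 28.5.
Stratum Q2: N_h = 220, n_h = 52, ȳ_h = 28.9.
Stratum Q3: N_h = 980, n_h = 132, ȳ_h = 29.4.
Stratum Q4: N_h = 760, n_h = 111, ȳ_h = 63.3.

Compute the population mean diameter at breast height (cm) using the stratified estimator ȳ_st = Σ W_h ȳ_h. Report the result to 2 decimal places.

ȳ_st ≈ 40.42

N = Σ N_h = 2300. Stratum weights W_h = N_h/N.
ȳ_st = (340·28.5 + 220·28.9 + 980·29.4 + 760·63.3) / 2300 = 40.4209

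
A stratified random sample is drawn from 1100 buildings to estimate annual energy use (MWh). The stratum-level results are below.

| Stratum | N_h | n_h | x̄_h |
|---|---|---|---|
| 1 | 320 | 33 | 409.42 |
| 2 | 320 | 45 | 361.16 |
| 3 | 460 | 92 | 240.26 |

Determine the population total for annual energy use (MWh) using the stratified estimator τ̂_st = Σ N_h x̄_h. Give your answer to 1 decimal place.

τ̂_st ≈ 357105.2

τ̂_st = Σ N_h x̄_h = 320·409.42 + 320·361.16 + 460·240.26 = 357105.2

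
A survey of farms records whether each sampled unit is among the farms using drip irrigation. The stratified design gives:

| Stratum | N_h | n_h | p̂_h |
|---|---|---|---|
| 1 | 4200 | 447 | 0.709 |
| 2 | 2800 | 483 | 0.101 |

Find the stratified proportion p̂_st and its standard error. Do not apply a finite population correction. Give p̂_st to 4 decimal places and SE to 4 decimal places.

N = 7000; stratum weights W_h = N_h/N.
p̂_st = Σ W_h p̂_h = (4200·0.709 + 2800·0.101)/7000 = 0.46580
V̂(p̂_st) = Σ W_h² p̂_h(1−p̂_h)/(n_h−1):
  stratum 1: (4200/7000)²·0.709·0.291/446 = 0.000166536
  stratum 2: (2800/7000)²·0.101·0.899/482 = 3.01407e-05
V̂(p̂_st) = 0.000196676; SE = √V̂ = 0.0140241

p̂_st ≈ 0.4658, SE ≈ 0.0140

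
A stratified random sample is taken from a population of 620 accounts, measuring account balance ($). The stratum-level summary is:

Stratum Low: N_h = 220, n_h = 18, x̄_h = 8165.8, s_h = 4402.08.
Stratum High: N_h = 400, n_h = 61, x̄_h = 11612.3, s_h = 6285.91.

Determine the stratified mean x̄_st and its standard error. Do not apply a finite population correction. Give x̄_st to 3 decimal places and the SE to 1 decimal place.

x̄_st = Σ W_h x̄_h = (220·8165.8 + 400·11612.3)/620 = 10389.34839
V̂(x̄_st) = Σ W_h² s_h²/n_h, with W_h = N_h/N and N = 620:
  stratum Low: (220/620)²·4402.08²/18 = 135552
  stratum High: (400/620)²·6285.91²/61 = 269614
V̂(x̄_st) = 405166
SE(x̄_st) = √405166 = 636.527

x̄_st ≈ 10389.348, SE ≈ 636.5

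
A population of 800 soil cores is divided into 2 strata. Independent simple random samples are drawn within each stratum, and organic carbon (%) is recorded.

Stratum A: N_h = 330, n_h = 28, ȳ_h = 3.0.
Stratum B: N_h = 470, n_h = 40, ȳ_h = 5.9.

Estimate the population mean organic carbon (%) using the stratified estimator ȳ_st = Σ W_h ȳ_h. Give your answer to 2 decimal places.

N = Σ N_h = 800. Stratum weights W_h = N_h/N.
ȳ_st = (330·3.0 + 470·5.9) / 800 = 4.7038

ȳ_st ≈ 4.70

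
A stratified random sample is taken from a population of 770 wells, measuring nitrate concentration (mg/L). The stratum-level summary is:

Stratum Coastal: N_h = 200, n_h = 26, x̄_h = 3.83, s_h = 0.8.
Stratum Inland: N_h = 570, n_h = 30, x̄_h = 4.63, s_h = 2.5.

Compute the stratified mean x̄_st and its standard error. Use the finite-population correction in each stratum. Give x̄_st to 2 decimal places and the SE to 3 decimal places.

x̄_st = Σ W_h x̄_h = (200·3.83 + 570·4.63)/770 = 4.42221
V̂(x̄_st) = Σ W_h² (1 − n_h/N_h) s_h²/n_h, with W_h = N_h/N and N = 770:
  stratum Coastal: (200/770)²·(1 − 26/200)·0.8²/26 = 0.00144479
  stratum Inland: (570/770)²·(1 − 30/570)·2.5²/30 = 0.108155
V̂(x̄_st) = 0.1096
SE(x̄_st) = √0.1096 = 0.331058

x̄_st ≈ 4.42, SE ≈ 0.331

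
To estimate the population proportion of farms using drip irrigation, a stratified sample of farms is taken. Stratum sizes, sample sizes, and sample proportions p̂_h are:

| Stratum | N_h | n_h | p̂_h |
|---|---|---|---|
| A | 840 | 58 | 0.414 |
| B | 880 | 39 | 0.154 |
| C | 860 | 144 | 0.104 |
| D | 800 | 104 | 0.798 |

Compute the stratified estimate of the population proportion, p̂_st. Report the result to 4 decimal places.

N = 3380; stratum weights W_h = N_h/N.
p̂_st = Σ W_h p̂_h = (840·0.414 + 880·0.154 + 860·0.104 + 800·0.798)/3380 = 0.35832

p̂_st ≈ 0.3583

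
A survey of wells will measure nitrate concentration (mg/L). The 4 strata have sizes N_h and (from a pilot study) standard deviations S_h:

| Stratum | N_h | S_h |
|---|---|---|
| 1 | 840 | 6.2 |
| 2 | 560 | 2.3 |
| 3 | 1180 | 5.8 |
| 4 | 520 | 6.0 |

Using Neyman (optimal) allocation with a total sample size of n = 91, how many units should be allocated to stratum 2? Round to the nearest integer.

Neyman allocation: n_h = n · N_h S_h / Σ N_i S_i, with n = 91.
  stratum 1: N_h·S_h = 840·6.2 = 5208.00
  stratum 2: N_h·S_h = 560·2.3 = 1288.00
  stratum 3: N_h·S_h = 1180·5.8 = 6844.00
  stratum 4: N_h·S_h = 520·6.0 = 3120.00
Σ N_h S_h = 16460.00
n for stratum 2 = 91·1288.00/16460.00 = 7.121 → 7

7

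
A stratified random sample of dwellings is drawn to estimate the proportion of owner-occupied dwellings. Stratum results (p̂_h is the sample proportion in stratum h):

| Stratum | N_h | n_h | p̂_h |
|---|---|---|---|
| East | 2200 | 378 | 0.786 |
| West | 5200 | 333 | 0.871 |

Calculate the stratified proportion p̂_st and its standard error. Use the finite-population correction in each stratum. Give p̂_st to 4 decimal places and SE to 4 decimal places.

p̂_st ≈ 0.8457, SE ≈ 0.0138

N = 7400; stratum weights W_h = N_h/N.
p̂_st = Σ W_h p̂_h = (2200·0.786 + 5200·0.871)/7400 = 0.84573
V̂(p̂_st) = Σ W_h² (1 − n_h/N_h) p̂_h(1−p̂_h)/(n_h−1):
  stratum East: (2200/7400)²·(1 − 378/2200)·0.786·0.214/377 = 3.2659e-05
  stratum West: (5200/7400)²·(1 − 333/5200)·0.871·0.129/332 = 0.000156412
V̂(p̂_st) = 0.000189071; SE = √V̂ = 0.0137503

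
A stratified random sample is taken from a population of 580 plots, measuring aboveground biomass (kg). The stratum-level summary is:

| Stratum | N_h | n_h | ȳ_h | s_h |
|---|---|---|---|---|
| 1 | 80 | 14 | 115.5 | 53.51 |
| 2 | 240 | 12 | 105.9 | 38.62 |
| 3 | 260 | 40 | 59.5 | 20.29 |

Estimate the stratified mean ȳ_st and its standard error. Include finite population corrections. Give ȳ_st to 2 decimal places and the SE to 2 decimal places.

ȳ_st ≈ 86.42, SE ≈ 5.02

ȳ_st = Σ W_h ȳ_h = (80·115.5 + 240·105.9 + 260·59.5)/580 = 86.42414
V̂(ȳ_st) = Σ W_h² (1 − n_h/N_h) s_h²/n_h, with W_h = N_h/N and N = 580:
  stratum 1: (80/580)²·(1 − 14/80)·53.51²/14 = 3.21011
  stratum 2: (240/580)²·(1 − 12/240)·38.62²/12 = 20.2178
  stratum 3: (260/580)²·(1 − 40/260)·20.29²/40 = 1.75002
V̂(ȳ_st) = 25.1779
SE(ȳ_st) = √25.1779 = 5.01776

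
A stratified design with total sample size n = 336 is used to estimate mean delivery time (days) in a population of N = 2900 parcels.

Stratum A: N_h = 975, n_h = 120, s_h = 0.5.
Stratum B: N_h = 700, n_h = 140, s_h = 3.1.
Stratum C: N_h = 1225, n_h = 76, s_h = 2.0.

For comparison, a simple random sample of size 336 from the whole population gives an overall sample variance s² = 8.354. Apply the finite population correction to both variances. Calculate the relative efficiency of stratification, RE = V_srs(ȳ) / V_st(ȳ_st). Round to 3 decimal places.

V̂(ȳ_st) = Σ W_h² (1 − n_h/N_h) s_h²/n_h, with W_h = N_h/N and N = 2900:
  stratum A: (975/2900)²·(1 − 120/975)·0.5²/120 = 0.000206506
  stratum B: (700/2900)²·(1 − 140/700)·3.1²/140 = 0.00319952
  stratum C: (1225/2900)²·(1 − 76/1225)·2.0²/76 = 0.00880859
V_st = 0.0122146
V_srs = (1 − 336/2900)·8.354/336 = 0.0219824
Relative efficiency = V_srs / V_st = 0.0219824/0.0122146 = 1.7997

RE ≈ 1.800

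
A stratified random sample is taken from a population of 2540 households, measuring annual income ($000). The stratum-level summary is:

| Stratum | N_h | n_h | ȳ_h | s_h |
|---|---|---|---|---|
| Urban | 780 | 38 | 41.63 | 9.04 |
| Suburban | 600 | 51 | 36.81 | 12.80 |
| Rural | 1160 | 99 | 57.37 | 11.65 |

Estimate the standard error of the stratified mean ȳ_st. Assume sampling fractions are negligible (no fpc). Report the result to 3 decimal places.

V̂(ȳ_st) = Σ W_h² s_h²/n_h, with W_h = N_h/N and N = 2540:
  stratum Urban: (780/2540)²·9.04²/38 = 0.202803
  stratum Suburban: (600/2540)²·12.80²/51 = 0.179261
  stratum Rural: (1160/2540)²·11.65²/99 = 0.285934
V̂(ȳ_st) = 0.667998
SE(ȳ_st) = √0.667998 = 0.817311

SE(ȳ_st) ≈ 0.817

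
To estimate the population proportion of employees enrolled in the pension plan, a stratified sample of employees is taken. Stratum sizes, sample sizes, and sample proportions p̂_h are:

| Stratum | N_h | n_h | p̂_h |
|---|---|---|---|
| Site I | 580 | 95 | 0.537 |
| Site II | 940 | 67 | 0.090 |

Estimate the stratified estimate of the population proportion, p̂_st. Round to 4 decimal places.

p̂_st ≈ 0.2606

N = 1520; stratum weights W_h = N_h/N.
p̂_st = Σ W_h p̂_h = (580·0.537 + 940·0.090)/1520 = 0.26057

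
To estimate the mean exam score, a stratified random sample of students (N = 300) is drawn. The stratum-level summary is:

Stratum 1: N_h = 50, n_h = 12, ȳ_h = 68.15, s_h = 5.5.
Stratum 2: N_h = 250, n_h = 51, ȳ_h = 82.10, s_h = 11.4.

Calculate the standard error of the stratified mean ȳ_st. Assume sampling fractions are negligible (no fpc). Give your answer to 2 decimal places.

SE(ȳ_st) ≈ 1.36

V̂(ȳ_st) = Σ W_h² s_h²/n_h, with W_h = N_h/N and N = 300:
  stratum 1: (50/300)²·5.5²/12 = 0.0700231
  stratum 2: (250/300)²·11.4²/51 = 1.76961
V̂(ȳ_st) = 1.83963
SE(ȳ_st) = √1.83963 = 1.35633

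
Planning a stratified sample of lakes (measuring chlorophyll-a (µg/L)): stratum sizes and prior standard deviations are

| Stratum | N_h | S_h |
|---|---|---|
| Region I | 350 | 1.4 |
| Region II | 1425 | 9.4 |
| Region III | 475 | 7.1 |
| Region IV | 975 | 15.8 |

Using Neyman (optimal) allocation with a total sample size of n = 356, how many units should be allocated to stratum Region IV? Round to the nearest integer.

Neyman allocation: n_h = n · N_h S_h / Σ N_i S_i, with n = 356.
  stratum Region I: N_h·S_h = 350·1.4 = 490.00
  stratum Region II: N_h·S_h = 1425·9.4 = 13395.00
  stratum Region III: N_h·S_h = 475·7.1 = 3372.50
  stratum Region IV: N_h·S_h = 975·15.8 = 15405.00
Σ N_h S_h = 32662.50
n for stratum Region IV = 356·15405.00/32662.50 = 167.904 → 168

168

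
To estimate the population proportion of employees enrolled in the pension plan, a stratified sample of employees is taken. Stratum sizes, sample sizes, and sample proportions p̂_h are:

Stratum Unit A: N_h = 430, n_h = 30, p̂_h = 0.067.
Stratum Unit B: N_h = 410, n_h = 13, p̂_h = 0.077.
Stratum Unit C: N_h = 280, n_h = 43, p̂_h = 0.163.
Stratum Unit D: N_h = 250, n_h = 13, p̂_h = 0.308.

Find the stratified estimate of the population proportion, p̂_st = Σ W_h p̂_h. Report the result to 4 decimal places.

p̂_st ≈ 0.1336

N = 1370; stratum weights W_h = N_h/N.
p̂_st = Σ W_h p̂_h = (430·0.067 + 410·0.077 + 280·0.163 + 250·0.308)/1370 = 0.13359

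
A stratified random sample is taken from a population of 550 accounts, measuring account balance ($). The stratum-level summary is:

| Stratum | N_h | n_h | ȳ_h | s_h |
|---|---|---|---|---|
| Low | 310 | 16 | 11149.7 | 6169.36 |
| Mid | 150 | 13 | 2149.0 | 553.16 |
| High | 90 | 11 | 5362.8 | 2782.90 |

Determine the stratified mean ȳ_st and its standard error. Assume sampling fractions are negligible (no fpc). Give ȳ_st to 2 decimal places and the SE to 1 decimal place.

ȳ_st = Σ W_h ȳ_h = (310·11149.7 + 150·2149.0 + 90·5362.8)/550 = 7748.01636
V̂(ȳ_st) = Σ W_h² s_h²/n_h, with W_h = N_h/N and N = 550:
  stratum Low: (310/550)²·6169.36²/16 = 755715
  stratum Mid: (150/550)²·553.16²/13 = 1750.71
  stratum High: (90/550)²·2782.90²/11 = 18852.2
V̂(ȳ_st) = 776318
SE(ȳ_st) = √776318 = 881.089

ȳ_st ≈ 7748.02, SE ≈ 881.1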